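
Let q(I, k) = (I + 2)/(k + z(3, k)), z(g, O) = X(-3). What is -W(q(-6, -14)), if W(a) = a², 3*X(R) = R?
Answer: -16/225 ≈ -0.071111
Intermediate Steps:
X(R) = R/3
z(g, O) = -1 (z(g, O) = (⅓)*(-3) = -1)
q(I, k) = (2 + I)/(-1 + k) (q(I, k) = (I + 2)/(k - 1) = (2 + I)/(-1 + k))
-W(q(-6, -14)) = -((2 - 6)/(-1 - 14))² = -(-4/(-15))² = -(-1/15*(-4))² = -(4/15)² = -1*16/225 = -16/225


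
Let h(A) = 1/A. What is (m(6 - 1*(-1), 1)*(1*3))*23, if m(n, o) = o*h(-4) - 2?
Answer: -621/4 ≈ -155.25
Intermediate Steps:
h(A) = 1/A
m(n, o) = -2 - o/4 (m(n, o) = o/(-4) - 2 = o*(-¼) - 2 = -o/4 - 2 = -2 - o/4)
(m(6 - 1*(-1), 1)*(1*3))*23 = ((-2 - ¼*1)*(1*3))*23 = ((-2 - ¼)*3)*23 = -9/4*3*23 = -27/4*23 = -621/4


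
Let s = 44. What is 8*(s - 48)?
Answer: -32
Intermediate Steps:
8*(s - 48) = 8*(44 - 48) = 8*(-4) = -32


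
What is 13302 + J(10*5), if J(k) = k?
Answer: 13352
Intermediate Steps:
13302 + J(10*5) = 13302 + 10*5 = 13302 + 50 = 13352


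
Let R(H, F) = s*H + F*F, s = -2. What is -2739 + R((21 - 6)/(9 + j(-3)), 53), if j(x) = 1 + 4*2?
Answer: 205/3 ≈ 68.333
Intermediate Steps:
j(x) = 9 (j(x) = 1 + 8 = 9)
R(H, F) = F**2 - 2*H (R(H, F) = -2*H + F*F = -2*H + F**2 = F**2 - 2*H)
-2739 + R((21 - 6)/(9 + j(-3)), 53) = -2739 + (53**2 - 2*(21 - 6)/(9 + 9)) = -2739 + (2809 - 30/18) = -2739 + (2809 - 2*5/6) = -2739 + (2809 - 5/3) = -2739 + 8422/3 = 205/3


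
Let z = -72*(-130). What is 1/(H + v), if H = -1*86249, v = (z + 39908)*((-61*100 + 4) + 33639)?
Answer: 1/1356902275 ≈ 7.3697e-10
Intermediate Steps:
z = 9360
v = 1356988524 (v = (9360 + 39908)*((-61*100 + 4) + 33639) = 49268*((-6100 + 4) + 33639) = 49268*(-6096 + 33639) = 49268*27543 = 1356988524)
H = -86249
1/(H + v) = 1/(-86249 + 1356988524) = 1/1356902275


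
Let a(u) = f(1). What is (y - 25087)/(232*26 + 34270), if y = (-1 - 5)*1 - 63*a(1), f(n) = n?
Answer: -12578/20151 ≈ -0.62419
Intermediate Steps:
a(u) = 1
y = -69 (y = (-1 - 5)*1 - 63*1 = -6*1 - 63 = -6 - 63 = -69)
(y - 25087)/(232*26 + 34270) = (-69 - 25087)/(232*26 + 34270) = -25156/(6032 + 34270) = -25156/40302 = -25156*1/40302 = -12578/20151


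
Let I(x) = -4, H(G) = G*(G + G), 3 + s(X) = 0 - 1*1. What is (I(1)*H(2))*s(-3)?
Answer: 128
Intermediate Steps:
s(X) = -4 (s(X) = -3 + (0 - 1*1) = -3 + (0 - 1) = -3 - 1 = -4)
H(G) = 2*G**2 (H(G) = G*(2*G) = 2*G**2)
(I(1)*H(2))*s(-3) = -8*2**2*(-4) = -8*4*(-4) = -4*8*(-4) = -32*(-4) = 128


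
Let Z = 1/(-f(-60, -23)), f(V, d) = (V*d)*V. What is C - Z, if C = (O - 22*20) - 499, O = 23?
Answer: -75844801/82800 ≈ -916.00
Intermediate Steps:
f(V, d) = d*V²
C = -916 (C = (23 - 22*20) - 499 = (23 - 440) - 499 = -417 - 499 = -916)
Z = 1/82800 (Z = 1/(-(-23)*(-60)²) = 1/(-(-23)*3600) = 1/(-1*(-82800)) = 1/82800 ≈ 1.2077e-5)
C - Z = -916 - 1*1/82800 = -916 - 1/82800 = -75844801/82800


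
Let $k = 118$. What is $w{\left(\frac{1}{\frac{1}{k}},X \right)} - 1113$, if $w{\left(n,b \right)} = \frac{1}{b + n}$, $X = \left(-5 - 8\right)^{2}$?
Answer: $- \frac{319430}{287} \approx -1113.0$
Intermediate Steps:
$X = 169$ ($X = \left(-5 - 8\right)^{2} = \left(-13\right)^{2} = 169$)
$w{\left(\frac{1}{\frac{1}{k}},X \right)} - 1113 = \frac{1}{169 + \frac{1}{\frac{1}{118}}} - 1113 = \frac{1}{169 + 118} - 1113 = \frac{1}{287} - 1113 = - \frac{319430}{287}$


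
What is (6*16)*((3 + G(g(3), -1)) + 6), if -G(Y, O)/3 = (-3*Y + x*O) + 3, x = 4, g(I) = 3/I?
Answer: 2016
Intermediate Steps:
G(Y, O) = -9 - 12*O + 9*Y (G(Y, O) = -3*((-3*Y + 4*O) + 3) = -3*(3 - 3*Y + 4*O) = -9 - 12*O + 9*Y)
(6*16)*((3 + G(g(3), -1)) + 6) = (6*16)*((3 + (-9 - 12*(-1) + 9*(3/3))) + 6) = 96*((3 + (-9 + 12 + 9*(3*(⅓)))) + 6) = 96*((3 + (-9 + 12 + 9*1)) + 6) = 96*((3 + (-9 + 12 + 9)) + 6) = 96*((3 + 12) + 6) = 96*(15 + 6) = 96*21 = 2016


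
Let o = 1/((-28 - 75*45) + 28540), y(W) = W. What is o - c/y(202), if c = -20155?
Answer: 506636437/5077674 ≈ 99.777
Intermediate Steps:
o = 1/25137 (o = 1/((-28 - 3375) + 28540) = 1/(-3403 + 28540) = 1/25137 ≈ 3.9782e-5)
o - c/y(202) = 1/25137 - (-20155)/202 = 1/25137 - 1*(-20155/202) = 1/25137 + 20155/202 = 506636437/5077674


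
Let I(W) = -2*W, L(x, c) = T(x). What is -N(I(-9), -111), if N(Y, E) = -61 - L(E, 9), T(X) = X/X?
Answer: 62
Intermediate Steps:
T(X) = 1
L(x, c) = 1
N(Y, E) = -62 (N(Y, E) = -61 - 1*1 = -61 - 1 = -62)
-N(I(-9), -111) = -1*(-62) = 62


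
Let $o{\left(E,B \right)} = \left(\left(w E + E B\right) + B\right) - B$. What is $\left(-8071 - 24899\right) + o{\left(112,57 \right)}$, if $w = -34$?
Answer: $-30394$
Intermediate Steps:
$o{\left(E,B \right)} = - 34 E + B E$ ($o{\left(E,B \right)} = \left(\left(- 34 E + E B\right) + B\right) - B = \left(\left(- 34 E + B E\right) + B\right) - B = \left(B - 34 E + B E\right) - B = - 34 E + B E$)
$\left(-8071 - 24899\right) + o{\left(112,57 \right)} = \left(-8071 - 24899\right) + 112 \left(-34 + 57\right) = -32970 + 112 \cdot 23 = -32970 + 2576 = -30394$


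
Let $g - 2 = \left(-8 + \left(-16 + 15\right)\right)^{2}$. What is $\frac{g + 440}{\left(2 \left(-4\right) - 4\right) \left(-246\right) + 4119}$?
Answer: $\frac{523}{7071} \approx 0.073964$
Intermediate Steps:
$g = 83$ ($g = 2 + \left(-8 + \left(-16 + 15\right)\right)^{2} = 2 + \left(-8 - 1\right)^{2} = 2 + \left(-9\right)^{2} = 2 + 81 = 83$)
$\frac{g + 440}{\left(2 \left(-4\right) - 4\right) \left(-246\right) + 4119} = \frac{83 + 440}{\left(2 \left(-4\right) - 4\right) \left(-246\right) + 4119} = \frac{523}{\left(-8 - 4\right) \left(-246\right) + 4119} = \frac{523}{\left(-12\right) \left(-246\right) + 4119} = \frac{523}{2952 + 4119} = \frac{523}{7071}$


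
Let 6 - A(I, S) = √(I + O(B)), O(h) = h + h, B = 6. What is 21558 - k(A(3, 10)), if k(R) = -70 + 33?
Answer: 21595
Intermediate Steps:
O(h) = 2*h
A(I, S) = 6 - √(12 + I) (A(I, S) = 6 - √(I + 2*6) = 6 - √(I + 12) = 6 - √(12 + I))
k(R) = -37
21558 - k(A(3, 10)) = 21558 - 1*(-37) = 21558 + 37 = 21595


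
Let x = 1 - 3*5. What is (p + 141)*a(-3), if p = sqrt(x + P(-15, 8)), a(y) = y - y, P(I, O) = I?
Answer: 0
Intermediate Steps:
a(y) = 0
x = -14 (x = 1 - 15 = -14)
p = I*sqrt(29) (p = sqrt(-14 - 15) = sqrt(-29) = I*sqrt(29) ≈ 5.3852*I)
(p + 141)*a(-3) = (I*sqrt(29) + 141)*0 = (141 + I*sqrt(29))*0 = 0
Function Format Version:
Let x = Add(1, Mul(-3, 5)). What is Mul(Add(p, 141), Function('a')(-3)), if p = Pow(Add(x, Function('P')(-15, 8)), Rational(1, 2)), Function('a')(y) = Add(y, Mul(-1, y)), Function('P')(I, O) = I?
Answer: 0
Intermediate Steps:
Function('a')(y) = 0
x = -14 (x = Add(1, -15) = -14)
p = Mul(I, Pow(29, Rational(1, 2))) (p = Pow(Add(-14, -15), Rational(1, 2)) = Pow(-29, Rational(1, 2)) = Mul(I, Pow(29, Rational(1, 2))) ≈ Mul(5.3852, I))
Mul(Add(p, 141), Function('a')(-3)) = Mul(Add(Mul(I, Pow(29, Rational(1, 2))), 141), 0) = Mul(Add(141, Mul(I, Pow(29, Rational(1, 2)))), 0) = 0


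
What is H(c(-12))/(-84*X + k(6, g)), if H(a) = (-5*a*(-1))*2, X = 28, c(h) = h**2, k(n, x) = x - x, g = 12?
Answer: -30/49 ≈ -0.61224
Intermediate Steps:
k(n, x) = 0
H(a) = 10*a (H(a) = (5*a)*2 = 10*a)
H(c(-12))/(-84*X + k(6, g)) = (10*(-12)**2)/(-84*28 + 0) = (10*144)/(-2352 + 0) = 1440/(-2352) = 1440*(-1/2352) = -30/49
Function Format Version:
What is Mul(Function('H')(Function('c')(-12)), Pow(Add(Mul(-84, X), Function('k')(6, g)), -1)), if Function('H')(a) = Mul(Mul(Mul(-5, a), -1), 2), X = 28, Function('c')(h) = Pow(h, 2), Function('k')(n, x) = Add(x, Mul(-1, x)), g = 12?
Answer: Rational(-30, 49) ≈ -0.61224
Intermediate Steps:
Function('k')(n, x) = 0
Function('H')(a) = Mul(10, a) (Function('H')(a) = Mul(Mul(5, a), 2) = Mul(10, a))
Mul(Function('H')(Function('c')(-12)), Pow(Add(Mul(-84, X), Function('k')(6, g)), -1)) = Mul(Mul(10, Pow(-12, 2)), Pow(Add(Mul(-84, 28), 0), -1)) = Mul(Mul(10, 144), Pow(Add(-2352, 0), -1)) = Mul(1440, Pow(-2352, -1)) = Mul(1440, Rational(-1, 2352)) = Rational(-30, 49)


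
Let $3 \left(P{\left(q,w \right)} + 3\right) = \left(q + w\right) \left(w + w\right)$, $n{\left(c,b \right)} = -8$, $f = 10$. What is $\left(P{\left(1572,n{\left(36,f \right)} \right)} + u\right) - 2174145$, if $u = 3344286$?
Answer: $\frac{3485390}{3} \approx 1.1618 \cdot 10^{6}$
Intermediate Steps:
$P{\left(q,w \right)} = -3 + \frac{2 w \left(q + w\right)}{3}$ ($P{\left(q,w \right)} = -3 + \frac{\left(q + w\right) \left(w + w\right)}{3} = -3 + \frac{\left(q + w\right) 2 w}{3} = -3 + \frac{2 w \left(q + w\right)}{3}$)
$\left(P{\left(1572,n{\left(36,f \right)} \right)} + u\right) - 2174145 = \left(\left(-3 + \frac{2 \left(-8\right)^{2}}{3} + \frac{2}{3} \cdot 1572 \left(-8\right)\right) + 3344286\right) - 2174145 = \left(\left(-3 + \frac{2}{3} \cdot 64 - 8384\right) + 3344286\right) - 2174145 = \left(\left(-3 + \frac{128}{3} - 8384\right) + 3344286\right) - 2174145 = \left(- \frac{25033}{3} + 3344286\right) - 2174145 = \frac{10007825}{3} - 2174145 = \frac{3485390}{3}$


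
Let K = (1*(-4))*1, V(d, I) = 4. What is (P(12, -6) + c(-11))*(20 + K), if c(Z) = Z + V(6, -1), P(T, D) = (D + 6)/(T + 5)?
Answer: -112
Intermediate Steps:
P(T, D) = (6 + D)/(5 + T)
c(Z) = 4 + Z (c(Z) = Z + 4 = 4 + Z)
K = -4 (K = -4*1 = -4)
(P(12, -6) + c(-11))*(20 + K) = ((6 - 6)/(5 + 12) + (4 - 11))*(20 - 4) = (0/17 - 7)*16 = ((1/17)*0 - 7)*16 = (0 - 7)*16 = -7*16 = -112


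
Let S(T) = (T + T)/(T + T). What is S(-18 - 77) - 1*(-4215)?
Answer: 4216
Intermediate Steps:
S(T) = 1 (S(T) = (2*T)/((2*T)) = (2*T)*(1/(2*T)) = 1)
S(-18 - 77) - 1*(-4215) = 1 - 1*(-4215) = 1 + 4215 = 4216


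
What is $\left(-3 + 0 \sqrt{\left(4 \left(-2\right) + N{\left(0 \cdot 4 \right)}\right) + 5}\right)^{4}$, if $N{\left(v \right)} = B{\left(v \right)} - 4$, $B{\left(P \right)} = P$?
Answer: $81$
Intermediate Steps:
$N{\left(v \right)} = -4 + v$ ($N{\left(v \right)} = v - 4 = -4 + v$)
$\left(-3 + 0 \sqrt{\left(4 \left(-2\right) + N{\left(0 \cdot 4 \right)}\right) + 5}\right)^{4} = \left(-3 + 0 \sqrt{\left(4 \left(-2\right) + \left(-4 + 0 \cdot 4\right)\right) + 5}\right)^{4} = \left(-3 + 0 \sqrt{\left(-8 + \left(-4 + 0\right)\right) + 5}\right)^{4} = \left(-3 + 0 \sqrt{\left(-8 - 4\right) + 5}\right)^{4} = \left(-3 + 0 \sqrt{-12 + 5}\right)^{4} = \left(-3 + 0 \sqrt{-7}\right)^{4} = \left(-3 + 0 i \sqrt{7}\right)^{4} = \left(-3 + 0\right)^{4} = \left(-3\right)^{4} = 81$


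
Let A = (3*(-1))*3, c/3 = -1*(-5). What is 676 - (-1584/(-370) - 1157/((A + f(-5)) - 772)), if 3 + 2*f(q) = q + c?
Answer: 7712346/11507 ≈ 670.23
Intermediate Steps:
c = 15 (c = 3*(-1*(-5)) = 3*5 = 15)
f(q) = 6 + q/2 (f(q) = -3/2 + (q + 15)/2 = -3/2 + (15 + q)/2 = -3/2 + (15/2 + q/2) = 6 + q/2)
A = -9 (A = -3*3 = -9)
676 - (-1584/(-370) - 1157/((A + f(-5)) - 772)) = 676 - (-1584/(-370) - 1157/((-9 + (6 + (½)*(-5))) - 772)) = 676 - (-1584*(-1/370) - 1157/((-9 + (6 - 5/2)) - 772)) = 676 - (792/185 - 1157/((-9 + 7/2) - 772)) = 676 - (792/185 - 1157/(-11/2 - 772)) = 676 - (792/185 - 1157/(-1555/2)) = 676 - (792/185 - 1157*(-2/1555)) = 676 - (792/185 + 2314/1555) = 676 - 1*66386/11507 = 676 - 66386/11507 = 7712346/11507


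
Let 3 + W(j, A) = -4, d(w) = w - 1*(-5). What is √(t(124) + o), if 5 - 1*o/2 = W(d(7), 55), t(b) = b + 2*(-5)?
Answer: √138 ≈ 11.747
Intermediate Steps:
d(w) = 5 + w (d(w) = w + 5 = 5 + w)
W(j, A) = -7 (W(j, A) = -3 - 4 = -7)
t(b) = -10 + b (t(b) = b - 10 = -10 + b)
o = 24 (o = 10 - 2*(-7) = 10 + 14 = 24)
√(t(124) + o) = √((-10 + 124) + 24) = √(114 + 24) = √138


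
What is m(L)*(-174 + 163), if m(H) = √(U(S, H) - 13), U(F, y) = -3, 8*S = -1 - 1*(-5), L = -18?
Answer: -44*I ≈ -44.0*I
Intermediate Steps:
S = ½ (S = (-1 - 1*(-5))/8 = (-1 + 5)/8 = (⅛)*4 = ½ ≈ 0.50000)
m(H) = 4*I (m(H) = √(-3 - 13) = √(-16) = 4*I)
m(L)*(-174 + 163) = (4*I)*(-174 + 163) = (4*I)*(-11) = -44*I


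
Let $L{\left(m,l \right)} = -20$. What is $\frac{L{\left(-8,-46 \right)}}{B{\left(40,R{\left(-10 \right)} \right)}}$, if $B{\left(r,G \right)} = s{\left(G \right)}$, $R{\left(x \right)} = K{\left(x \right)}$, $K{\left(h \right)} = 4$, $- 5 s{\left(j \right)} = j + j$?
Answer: $\frac{25}{2} \approx 12.5$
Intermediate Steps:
$s{\left(j \right)} = - \frac{2 j}{5}$ ($s{\left(j \right)} = - \frac{j + j}{5} = - \frac{2 j}{5}$)
$R{\left(x \right)} = 4$
$B{\left(r,G \right)} = - \frac{2 G}{5}$
$\frac{L{\left(-8,-46 \right)}}{B{\left(40,R{\left(-10 \right)} \right)}} = - \frac{20}{\left(- \frac{2}{5}\right) 4} = - \frac{20}{- \frac{8}{5}} = \left(-20\right) \left(- \frac{5}{8}\right) = \frac{25}{2}$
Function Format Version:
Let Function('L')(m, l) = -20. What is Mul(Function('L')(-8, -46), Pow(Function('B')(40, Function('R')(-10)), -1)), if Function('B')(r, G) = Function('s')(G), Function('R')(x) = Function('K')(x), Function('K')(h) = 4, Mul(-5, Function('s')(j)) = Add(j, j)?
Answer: Rational(25, 2) ≈ 12.500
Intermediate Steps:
Function('s')(j) = Mul(Rational(-2, 5), j) (Function('s')(j) = Mul(Rational(-1, 5), Add(j, j)) = Mul(Rational(-1, 5), Mul(2, j)) = Mul(Rational(-2, 5), j))
Function('R')(x) = 4
Function('B')(r, G) = Mul(Rational(-2, 5), G)
Mul(Function('L')(-8, -46), Pow(Function('B')(40, Function('R')(-10)), -1)) = Mul(-20, Pow(Mul(Rational(-2, 5), 4), -1)) = Mul(-20, Pow(Rational(-8, 5), -1)) = Mul(-20, Rational(-5, 8)) = Rational(25, 2)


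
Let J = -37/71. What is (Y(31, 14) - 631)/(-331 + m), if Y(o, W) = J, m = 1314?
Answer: -44838/69793 ≈ -0.64244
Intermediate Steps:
J = -37/71 (J = -37*1/71 = -37/71 ≈ -0.52113)
Y(o, W) = -37/71
(Y(31, 14) - 631)/(-331 + m) = (-37/71 - 631)/(-331 + 1314) = -44838/71/983 = -44838/71*1/983 = -44838/69793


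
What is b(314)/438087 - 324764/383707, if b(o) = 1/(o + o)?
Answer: -89348628318197/105564946463652 ≈ -0.84639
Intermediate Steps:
b(o) = 1/(2*o)
b(314)/438087 - 324764/383707 = ((½)/314)/438087 - 324764/383707 = ((½)*(1/314))*(1/438087) - 324764*1/383707 = (1/628)*(1/438087) - 324764/383707 = 1/275118636 - 324764/383707 = -89348628318197/105564946463652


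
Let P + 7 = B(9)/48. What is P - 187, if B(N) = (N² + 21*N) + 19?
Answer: -9023/48 ≈ -187.98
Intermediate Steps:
B(N) = 19 + N² + 21*N
P = -47/48 (P = -7 + (19 + 9² + 21*9)/48 = -7 + (19 + 81 + 189)*(1/48) = -7 + 289*(1/48) = -7 + 289/48 = -47/48 ≈ -0.97917)
P - 187 = -47/48 - 187 = -9023/48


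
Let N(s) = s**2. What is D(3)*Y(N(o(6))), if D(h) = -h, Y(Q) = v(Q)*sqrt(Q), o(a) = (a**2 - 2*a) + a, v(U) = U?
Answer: -81000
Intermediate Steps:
o(a) = a**2 - a
Y(Q) = Q**(3/2) (Y(Q) = Q*sqrt(Q) = Q**(3/2))
D(3)*Y(N(o(6))) = (-1*3)*((6*(-1 + 6))**2)**(3/2) = -3*((6*5)**2)**(3/2) = -3*(30**2)**(3/2) = -3*900**(3/2) = -3*27000 = -81000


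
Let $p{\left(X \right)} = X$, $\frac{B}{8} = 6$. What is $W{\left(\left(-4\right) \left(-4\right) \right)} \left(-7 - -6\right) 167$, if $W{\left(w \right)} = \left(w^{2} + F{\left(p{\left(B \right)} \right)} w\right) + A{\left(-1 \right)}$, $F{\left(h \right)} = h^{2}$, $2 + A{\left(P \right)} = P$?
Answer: $-6198539$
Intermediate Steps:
$B = 48$ ($B = 8 \cdot 6 = 48$)
$A{\left(P \right)} = -2 + P$
$W{\left(w \right)} = -3 + w^{2} + 2304 w$ ($W{\left(w \right)} = \left(w^{2} + 48^{2} w\right) - 3 = \left(w^{2} + 2304 w\right) - 3 = -3 + w^{2} + 2304 w$)
$W{\left(\left(-4\right) \left(-4\right) \right)} \left(-7 - -6\right) 167 = \left(-3 + \left(\left(-4\right) \left(-4\right)\right)^{2} + 2304 \left(\left(-4\right) \left(-4\right)\right)\right) \left(-7 - -6\right) 167 = \left(-3 + 16^{2} + 2304 \cdot 16\right) \left(-7 + 6\right) 167 = \left(-3 + 256 + 36864\right) \left(-1\right) 167 = 37117 \left(-1\right) 167 = \left(-37117\right) 167 = -6198539$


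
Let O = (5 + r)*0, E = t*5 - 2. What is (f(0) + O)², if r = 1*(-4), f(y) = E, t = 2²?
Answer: 324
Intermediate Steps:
t = 4
E = 18 (E = 4*5 - 2 = 20 - 2 = 18)
f(y) = 18
r = -4
O = 0 (O = (5 - 4)*0 = 1*0 = 0)
(f(0) + O)² = (18 + 0)² = 18² = 324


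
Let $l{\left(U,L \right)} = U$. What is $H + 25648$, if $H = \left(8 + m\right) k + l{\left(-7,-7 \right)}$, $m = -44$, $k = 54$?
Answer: $23697$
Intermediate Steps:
$H = -1951$ ($H = \left(8 - 44\right) 54 - 7 = \left(-36\right) 54 - 7 = -1944 - 7 = -1951$)
$H + 25648 = -1951 + 25648 = 23697$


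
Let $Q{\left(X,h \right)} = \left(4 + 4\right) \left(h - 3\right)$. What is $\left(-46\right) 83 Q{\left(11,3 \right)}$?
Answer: $0$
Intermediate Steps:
$Q{\left(X,h \right)} = -24 + 8 h$ ($Q{\left(X,h \right)} = 8 \left(-3 + h\right) = -24 + 8 h$)
$\left(-46\right) 83 Q{\left(11,3 \right)} = \left(-46\right) 83 \left(-24 + 8 \cdot 3\right) = - 3818 \left(-24 + 24\right) = \left(-3818\right) 0 = 0$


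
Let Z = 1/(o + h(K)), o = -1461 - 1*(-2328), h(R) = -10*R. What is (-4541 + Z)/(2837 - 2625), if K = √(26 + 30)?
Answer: -1693994641/79085434 + 5*√14/39542717 ≈ -21.420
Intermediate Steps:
K = 2*√14 (K = √56 = 2*√14 ≈ 7.4833)
o = 867 (o = -1461 + 2328 = 867)
Z = 1/(867 - 20*√14) ≈ 0.0012624
(-4541 + Z)/(2837 - 2625) = (-4541 + (867/746089 + 20*√14/746089))/(2837 - 2625) = (-3387989282/746089 + 20*√14/746089)/212 = (-3387989282/746089 + 20*√14/746089)*(1/212) = -1693994641/79085434 + 5*√14/39542717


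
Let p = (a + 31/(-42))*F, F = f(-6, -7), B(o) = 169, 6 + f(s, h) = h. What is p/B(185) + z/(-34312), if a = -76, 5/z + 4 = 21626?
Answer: 1195562282771/202537079472 ≈ 5.9029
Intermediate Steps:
z = 5/21622 (z = 5/(-4 + 21626) = 5/21622 ≈ 0.00023125)
f(s, h) = -6 + h
F = -13 (F = -6 - 7 = -13)
p = 41899/42 (p = (-76 + 31/(-42))*(-13) = (-76 + 31*(-1/42))*(-13) = (-76 - 31/42)*(-13) = -3223/42*(-13) = 41899/42 ≈ 997.60)
p/B(185) + z/(-34312) = (41899/42)/169 + (5/21622)/(-34312) = (41899/42)*(1/169) + (5/21622)*(-1/34312) = 3223/546 - 5/741894064 = 1195562282771/202537079472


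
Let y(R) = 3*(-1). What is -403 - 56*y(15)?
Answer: -235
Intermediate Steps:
y(R) = -3
-403 - 56*y(15) = -403 - 56*(-3) = -403 + 168 = -235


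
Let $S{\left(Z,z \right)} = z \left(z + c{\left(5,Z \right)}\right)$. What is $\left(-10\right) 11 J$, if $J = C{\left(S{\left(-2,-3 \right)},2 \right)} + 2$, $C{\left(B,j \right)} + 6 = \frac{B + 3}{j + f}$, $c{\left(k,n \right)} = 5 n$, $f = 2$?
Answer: $-715$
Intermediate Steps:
$S{\left(Z,z \right)} = z \left(z + 5 Z\right)$
$C{\left(B,j \right)} = -6 + \frac{3 + B}{2 + j}$ ($C{\left(B,j \right)} = -6 + \frac{B + 3}{j + 2} = -6 + \frac{3 + B}{2 + j}$)
$J = \frac{13}{2}$ ($J = \frac{-9 - 3 \left(-3 + 5 \left(-2\right)\right) - 12}{2 + 2} + 2 = \frac{-9 - 3 \left(-3 - 10\right) - 12}{4} + 2 = \frac{-9 - -39 - 12}{4} + 2 = \frac{-9 + 39 - 12}{4} + 2 = \frac{1}{4} \cdot 18 + 2 = \frac{9}{2} + 2 = \frac{13}{2} \approx 6.5$)
$\left(-10\right) 11 J = \left(-10\right) 11 \cdot \frac{13}{2} = \left(-110\right) \frac{13}{2} = -715$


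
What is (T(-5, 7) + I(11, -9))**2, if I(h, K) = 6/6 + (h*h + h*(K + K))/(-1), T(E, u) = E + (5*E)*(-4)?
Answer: 29929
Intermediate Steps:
T(E, u) = -19*E (T(E, u) = E - 20*E = -19*E)
I(h, K) = 1 - h**2 - 2*K*h (I(h, K) = 6*(1/6) + (h**2 + h*(2*K))*(-1) = 1 + (h**2 + 2*K*h)*(-1) = 1 + (-h**2 - 2*K*h) = 1 - h**2 - 2*K*h)
(T(-5, 7) + I(11, -9))**2 = (-19*(-5) + (1 - 1*11**2 - 2*(-9)*11))**2 = (95 + (1 - 1*121 + 198))**2 = (95 + (1 - 121 + 198))**2 = (95 + 78)**2 = 173**2 = 29929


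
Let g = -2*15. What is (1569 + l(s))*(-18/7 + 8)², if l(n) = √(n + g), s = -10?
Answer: 2265636/49 + 2888*I*√10/49 ≈ 46238.0 + 186.38*I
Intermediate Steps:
g = -30
l(n) = √(-30 + n) (l(n) = √(n - 30) = √(-30 + n))
(1569 + l(s))*(-18/7 + 8)² = (1569 + √(-30 - 10))*(-18/7 + 8)² = (1569 + √(-40))*(-18*⅐ + 8)² = (1569 + 2*I*√10)*(-18/7 + 8)² = (1569 + 2*I*√10)*(38/7)² = (1569 + 2*I*√10)*(1444/49) = 2265636/49 + 2888*I*√10/49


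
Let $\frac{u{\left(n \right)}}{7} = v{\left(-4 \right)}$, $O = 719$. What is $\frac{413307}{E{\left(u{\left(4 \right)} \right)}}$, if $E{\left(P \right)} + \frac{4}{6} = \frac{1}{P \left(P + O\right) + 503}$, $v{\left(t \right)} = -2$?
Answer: $- \frac{11614340007}{18737} \approx -6.1986 \cdot 10^{5}$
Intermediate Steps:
$u{\left(n \right)} = -14$ ($u{\left(n \right)} = 7 \left(-2\right) = -14$)
$E{\left(P \right)} = - \frac{2}{3} + \frac{1}{503 + P \left(719 + P\right)}$ ($E{\left(P \right)} = - \frac{2}{3} + \frac{1}{P \left(P + 719\right) + 503} = - \frac{2}{3} + \frac{1}{P \left(719 + P\right) + 503} = - \frac{2}{3} + \frac{1}{503 + P \left(719 + P\right)}$)
$\frac{413307}{E{\left(u{\left(4 \right)} \right)}} = \frac{413307}{\frac{1}{3} \frac{1}{503 + \left(-14\right)^{2} + 719 \left(-14\right)} \left(-1003 - -20132 - 2 \left(-14\right)^{2}\right)} = \frac{413307}{\frac{1}{3} \frac{1}{503 + 196 - 10066} \left(-1003 + 20132 - 392\right)} = \frac{413307}{\frac{1}{3} \frac{1}{-9367} \left(-1003 + 20132 - 392\right)} = \frac{413307}{\frac{1}{3} \left(- \frac{1}{9367}\right) 18737} = \frac{413307}{- \frac{18737}{28101}} = 413307 \left(- \frac{28101}{18737}\right) = - \frac{11614340007}{18737}$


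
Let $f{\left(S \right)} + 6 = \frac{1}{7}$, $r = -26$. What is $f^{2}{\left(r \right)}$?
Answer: $\frac{1681}{49} \approx 34.306$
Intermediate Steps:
$f{\left(S \right)} = - \frac{41}{7}$ ($f{\left(S \right)} = -6 + \frac{1}{7} = - \frac{41}{7}$)
$f^{2}{\left(r \right)} = \left(- \frac{41}{7}\right)^{2} = \frac{1681}{49}$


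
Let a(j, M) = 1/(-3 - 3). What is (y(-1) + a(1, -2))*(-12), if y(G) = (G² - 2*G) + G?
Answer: -22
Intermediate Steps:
y(G) = G² - G
a(j, M) = -⅙ (a(j, M) = 1/(-6) = -⅙)
(y(-1) + a(1, -2))*(-12) = (-(-1 - 1) - ⅙)*(-12) = (-1*(-2) - ⅙)*(-12) = (2 - ⅙)*(-12) = (11/6)*(-12) = -22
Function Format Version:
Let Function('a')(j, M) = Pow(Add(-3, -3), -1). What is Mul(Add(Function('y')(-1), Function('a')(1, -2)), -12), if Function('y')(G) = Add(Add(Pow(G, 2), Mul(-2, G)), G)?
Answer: -22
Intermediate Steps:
Function('y')(G) = Add(Pow(G, 2), Mul(-1, G))
Function('a')(j, M) = Rational(-1, 6) (Function('a')(j, M) = Pow(-6, -1) = Rational(-1, 6))
Mul(Add(Function('y')(-1), Function('a')(1, -2)), -12) = Mul(Add(Mul(-1, Add(-1, -1)), Rational(-1, 6)), -12) = Mul(Add(Mul(-1, -2), Rational(-1, 6)), -12) = Mul(Add(2, Rational(-1, 6)), -12) = Mul(Rational(11, 6), -12) = -22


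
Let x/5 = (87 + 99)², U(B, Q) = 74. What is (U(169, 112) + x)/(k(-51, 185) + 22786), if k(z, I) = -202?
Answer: 86527/11292 ≈ 7.6627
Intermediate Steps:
x = 172980 (x = 5*(87 + 99)² = 5*186² = 5*34596 = 172980)
(U(169, 112) + x)/(k(-51, 185) + 22786) = (74 + 172980)/(-202 + 22786) = 173054/22584 = 173054*(1/22584) = 86527/11292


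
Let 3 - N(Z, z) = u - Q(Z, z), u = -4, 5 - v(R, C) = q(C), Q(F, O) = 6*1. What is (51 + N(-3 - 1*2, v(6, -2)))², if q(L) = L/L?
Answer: 4096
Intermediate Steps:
Q(F, O) = 6
q(L) = 1
v(R, C) = 4 (v(R, C) = 5 - 1*1 = 5 - 1 = 4)
N(Z, z) = 13 (N(Z, z) = 3 - (-4 - 1*6) = 3 - (-4 - 6) = 3 - 1*(-10) = 3 + 10 = 13)
(51 + N(-3 - 1*2, v(6, -2)))² = (51 + 13)² = 64² = 4096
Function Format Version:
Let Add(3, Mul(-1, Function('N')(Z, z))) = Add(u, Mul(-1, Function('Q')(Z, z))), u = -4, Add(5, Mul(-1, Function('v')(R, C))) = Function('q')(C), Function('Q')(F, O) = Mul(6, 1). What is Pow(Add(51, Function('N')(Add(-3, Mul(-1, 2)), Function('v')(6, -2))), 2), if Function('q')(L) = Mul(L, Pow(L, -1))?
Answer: 4096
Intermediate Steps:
Function('Q')(F, O) = 6
Function('q')(L) = 1
Function('v')(R, C) = 4 (Function('v')(R, C) = Add(5, Mul(-1, 1)) = Add(5, -1) = 4)
Function('N')(Z, z) = 13 (Function('N')(Z, z) = Add(3, Mul(-1, Add(-4, Mul(-1, 6)))) = Add(3, Mul(-1, Add(-4, -6))) = Add(3, Mul(-1, -10)) = Add(3, 10) = 13)
Pow(Add(51, Function('N')(Add(-3, Mul(-1, 2)), Function('v')(6, -2))), 2) = Pow(Add(51, 13), 2) = Pow(64, 2) = 4096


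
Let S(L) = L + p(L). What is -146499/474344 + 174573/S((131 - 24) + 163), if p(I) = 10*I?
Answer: 4576252949/78266760 ≈ 58.470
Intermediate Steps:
S(L) = 11*L (S(L) = L + 10*L = 11*L)
-146499/474344 + 174573/S((131 - 24) + 163) = -146499/474344 + 174573/((11*((131 - 24) + 163))) = -146499*1/474344 + 174573/((11*(107 + 163))) = -146499/474344 + 174573/((11*270)) = -146499/474344 + 174573/2970 = -146499/474344 + 174573*(1/2970) = -146499/474344 + 19397/330 = 4576252949/78266760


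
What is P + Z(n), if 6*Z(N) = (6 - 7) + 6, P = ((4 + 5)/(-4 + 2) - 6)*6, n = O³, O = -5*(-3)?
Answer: -373/6 ≈ -62.167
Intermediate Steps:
O = 15
n = 3375 (n = 15³ = 3375)
P = -63 (P = (9/(-2) - 6)*6 = (9*(-½) - 6)*6 = (-9/2 - 6)*6 = -21/2*6 = -63)
Z(N) = ⅚ (Z(N) = ((6 - 7) + 6)/6 = (-1 + 6)/6 = (⅙)*5 = ⅚)
P + Z(n) = -63 + ⅚ = -373/6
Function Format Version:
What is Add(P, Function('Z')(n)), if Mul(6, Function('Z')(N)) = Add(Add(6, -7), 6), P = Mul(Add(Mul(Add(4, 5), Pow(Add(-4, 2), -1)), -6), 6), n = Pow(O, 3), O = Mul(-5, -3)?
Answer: Rational(-373, 6) ≈ -62.167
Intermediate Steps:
O = 15
n = 3375 (n = Pow(15, 3) = 3375)
P = -63 (P = Mul(Add(Mul(9, Pow(-2, -1)), -6), 6) = Mul(Add(Mul(9, Rational(-1, 2)), -6), 6) = Mul(Add(Rational(-9, 2), -6), 6) = Mul(Rational(-21, 2), 6) = -63)
Function('Z')(N) = Rational(5, 6) (Function('Z')(N) = Mul(Rational(1, 6), Add(Add(6, -7), 6)) = Mul(Rational(1, 6), Add(-1, 6)) = Mul(Rational(1, 6), 5) = Rational(5, 6))
Add(P, Function('Z')(n)) = Add(-63, Rational(5, 6)) = Rational(-373, 6)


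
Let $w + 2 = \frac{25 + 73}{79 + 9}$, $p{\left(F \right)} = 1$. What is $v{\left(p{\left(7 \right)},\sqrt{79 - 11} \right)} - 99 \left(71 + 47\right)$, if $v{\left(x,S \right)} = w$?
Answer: $- \frac{514047}{44} \approx -11683.0$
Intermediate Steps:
$w = - \frac{39}{44}$ ($w = -2 + \frac{25 + 73}{79 + 9} = -2 + \frac{98}{88} = -2 + 98 \cdot \frac{1}{88} = -2 + \frac{49}{44} = - \frac{39}{44} \approx -0.88636$)
$v{\left(x,S \right)} = - \frac{39}{44}$
$v{\left(p{\left(7 \right)},\sqrt{79 - 11} \right)} - 99 \left(71 + 47\right) = - \frac{39}{44} - 99 \left(71 + 47\right) = - \frac{39}{44} - 99 \cdot 118 = - \frac{39}{44} - 11682 = - \frac{514047}{44}$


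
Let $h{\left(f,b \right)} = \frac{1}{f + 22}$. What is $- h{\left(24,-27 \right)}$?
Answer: $- \frac{1}{46} \approx -0.021739$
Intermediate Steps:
$h{\left(f,b \right)} = \frac{1}{22 + f}$
$- h{\left(24,-27 \right)} = - \frac{1}{22 + 24} = - \frac{1}{46}$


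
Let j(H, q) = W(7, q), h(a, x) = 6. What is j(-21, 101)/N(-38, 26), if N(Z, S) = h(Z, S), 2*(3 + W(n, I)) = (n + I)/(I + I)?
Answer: -46/101 ≈ -0.45545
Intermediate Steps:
W(n, I) = -3 + (I + n)/(4*I) (W(n, I) = -3 + ((n + I)/(I + I))/2 = -3 + ((I + n)/((2*I)))/2 = -3 + ((I + n)*(1/(2*I)))/2 = -3 + ((I + n)/(2*I))/2 = -3 + (I + n)/(4*I))
j(H, q) = (7 - 11*q)/(4*q)
N(Z, S) = 6
j(-21, 101)/N(-38, 26) = ((¼)*(7 - 11*101)/101)/6 = ((¼)*(1/101)*(7 - 1111))*(⅙) = ((¼)*(1/101)*(-1104))*(⅙) = -276/101*⅙ = -46/101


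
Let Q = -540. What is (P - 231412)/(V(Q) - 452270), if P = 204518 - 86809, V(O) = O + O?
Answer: 113703/453350 ≈ 0.25081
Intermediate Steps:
V(O) = 2*O
P = 117709
(P - 231412)/(V(Q) - 452270) = (117709 - 231412)/(2*(-540) - 452270) = -113703/(-1080 - 452270) = -113703/(-453350) = -113703*(-1/453350) = 113703/453350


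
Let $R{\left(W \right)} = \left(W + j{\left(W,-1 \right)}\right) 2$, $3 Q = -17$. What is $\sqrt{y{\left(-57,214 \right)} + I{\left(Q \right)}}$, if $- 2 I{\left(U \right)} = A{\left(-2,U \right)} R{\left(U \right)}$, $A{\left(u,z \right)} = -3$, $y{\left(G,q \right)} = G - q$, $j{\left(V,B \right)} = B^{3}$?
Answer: $i \sqrt{291} \approx 17.059 i$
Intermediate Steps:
$Q = - \frac{17}{3}$ ($Q = \frac{1}{3} \left(-17\right) = - \frac{17}{3} \approx -5.6667$)
$R{\left(W \right)} = -2 + 2 W$ ($R{\left(W \right)} = \left(W + \left(-1\right)^{3}\right) 2 = \left(W - 1\right) 2 = \left(-1 + W\right) 2 = -2 + 2 W$)
$I{\left(U \right)} = -3 + 3 U$ ($I{\left(U \right)} = - \frac{\left(-3\right) \left(-2 + 2 U\right)}{2} = - \frac{6 - 6 U}{2} = -3 + 3 U$)
$\sqrt{y{\left(-57,214 \right)} + I{\left(Q \right)}} = \sqrt{\left(-57 - 214\right) + \left(-3 + 3 \left(- \frac{17}{3}\right)\right)} = \sqrt{\left(-57 - 214\right) - 20} = \sqrt{-271 - 20} = \sqrt{-291} = i \sqrt{291}$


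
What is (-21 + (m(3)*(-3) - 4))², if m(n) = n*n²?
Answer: 11236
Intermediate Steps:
m(n) = n³
(-21 + (m(3)*(-3) - 4))² = (-21 + (3³*(-3) - 4))² = (-21 + (27*(-3) - 4))² = (-21 + (-81 - 4))² = (-21 - 85)² = (-106)² = 11236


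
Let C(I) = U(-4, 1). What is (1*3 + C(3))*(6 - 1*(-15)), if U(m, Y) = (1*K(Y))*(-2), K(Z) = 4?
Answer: -105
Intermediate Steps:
U(m, Y) = -8 (U(m, Y) = (1*4)*(-2) = 4*(-2) = -8)
C(I) = -8
(1*3 + C(3))*(6 - 1*(-15)) = (1*3 - 8)*(6 - 1*(-15)) = (3 - 8)*(6 + 15) = -5*21 = -105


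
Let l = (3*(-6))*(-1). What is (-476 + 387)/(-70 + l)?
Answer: 89/52 ≈ 1.7115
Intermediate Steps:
l = 18 (l = -18*(-1) = 18)
(-476 + 387)/(-70 + l) = (-476 + 387)/(-70 + 18) = -89/(-52) = -89*(-1/52) = 89/52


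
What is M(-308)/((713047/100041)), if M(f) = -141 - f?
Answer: 16706847/713047 ≈ 23.430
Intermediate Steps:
M(-308)/((713047/100041)) = (-141 - 1*(-308))/((713047/100041)) = (-141 + 308)/((713047*(1/100041))) = 167/(713047/100041) = 167*(100041/713047) = 16706847/713047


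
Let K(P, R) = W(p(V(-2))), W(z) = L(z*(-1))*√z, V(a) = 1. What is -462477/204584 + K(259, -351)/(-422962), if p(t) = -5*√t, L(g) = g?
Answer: -462477/204584 - 5*I*√5/422962 ≈ -2.2606 - 2.6433e-5*I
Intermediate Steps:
W(z) = -z^(3/2) (W(z) = (z*(-1))*√z = (-z)*√z = -z^(3/2))
K(P, R) = 5*I*√5 (K(P, R) = -(-5*√1)^(3/2) = -(-5*1)^(3/2) = -(-5)^(3/2) = -(-5)*I*√5 = 5*I*√5)
-462477/204584 + K(259, -351)/(-422962) = -462477/204584 + (5*I*√5)/(-422962) = -462477*1/204584 + (5*I*√5)*(-1/422962) = -462477/204584 - 5*I*√5/422962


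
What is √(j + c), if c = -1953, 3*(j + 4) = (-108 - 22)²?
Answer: √33087/3 ≈ 60.633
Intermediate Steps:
j = 16888/3 (j = -4 + (-108 - 22)²/3 = -4 + (⅓)*(-130)² = -4 + (⅓)*16900 = -4 + 16900/3 = 16888/3 ≈ 5629.3)
√(j + c) = √(16888/3 - 1953) = √(11029/3) = √33087/3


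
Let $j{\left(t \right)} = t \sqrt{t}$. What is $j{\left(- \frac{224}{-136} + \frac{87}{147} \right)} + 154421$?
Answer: $154421 + \frac{1865 \sqrt{31705}}{99127} \approx 1.5442 \cdot 10^{5}$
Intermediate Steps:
$j{\left(t \right)} = t^{\frac{3}{2}}$
$j{\left(- \frac{224}{-136} + \frac{87}{147} \right)} + 154421 = \left(- \frac{224}{-136} + \frac{87}{147}\right)^{\frac{3}{2}} + 154421 = \left(\left(-224\right) \left(- \frac{1}{136}\right) + 87 \cdot \frac{1}{147}\right)^{\frac{3}{2}} + 154421 = \left(\frac{28}{17} + \frac{29}{49}\right)^{\frac{3}{2}} + 154421 = \left(\frac{1865}{833}\right)^{\frac{3}{2}} + 154421 = \frac{1865 \sqrt{31705}}{99127} + 154421 = 154421 + \frac{1865 \sqrt{31705}}{99127}$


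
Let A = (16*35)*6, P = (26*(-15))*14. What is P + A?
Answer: -2100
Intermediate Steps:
P = -5460 (P = -390*14 = -5460)
A = 3360 (A = 560*6 = 3360)
P + A = -5460 + 3360 = -2100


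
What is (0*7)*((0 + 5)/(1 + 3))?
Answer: 0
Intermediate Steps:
(0*7)*((0 + 5)/(1 + 3)) = 0*(5/4) = 0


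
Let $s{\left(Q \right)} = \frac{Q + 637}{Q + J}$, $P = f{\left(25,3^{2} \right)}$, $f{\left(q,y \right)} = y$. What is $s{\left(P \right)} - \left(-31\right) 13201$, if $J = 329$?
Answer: $\frac{69160362}{169} \approx 4.0923 \cdot 10^{5}$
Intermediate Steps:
$P = 9$ ($P = 3^{2} = 9$)
$s{\left(Q \right)} = \frac{637 + Q}{329 + Q}$ ($s{\left(Q \right)} = \frac{Q + 637}{Q + 329} = \frac{637 + Q}{329 + Q}$)
$s{\left(P \right)} - \left(-31\right) 13201 = \frac{637 + 9}{329 + 9} - \left(-31\right) 13201 = \frac{1}{338} \cdot 646 - -409231 = \frac{1}{338} \cdot 646 + 409231 = \frac{323}{169} + 409231 = \frac{69160362}{169}$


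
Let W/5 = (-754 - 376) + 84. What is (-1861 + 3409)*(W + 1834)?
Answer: -5257008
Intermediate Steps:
W = -5230 (W = 5*((-754 - 376) + 84) = 5*(-1130 + 84) = 5*(-1046) = -5230)
(-1861 + 3409)*(W + 1834) = (-1861 + 3409)*(-5230 + 1834) = 1548*(-3396) = -5257008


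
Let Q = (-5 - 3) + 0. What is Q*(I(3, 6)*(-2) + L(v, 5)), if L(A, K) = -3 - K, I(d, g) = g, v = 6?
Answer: 160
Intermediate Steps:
Q = -8 (Q = -8 + 0 = -8)
Q*(I(3, 6)*(-2) + L(v, 5)) = -8*(6*(-2) + (-3 - 1*5)) = -8*(-12 + (-3 - 5)) = -8*(-12 - 8) = -8*(-20) = 160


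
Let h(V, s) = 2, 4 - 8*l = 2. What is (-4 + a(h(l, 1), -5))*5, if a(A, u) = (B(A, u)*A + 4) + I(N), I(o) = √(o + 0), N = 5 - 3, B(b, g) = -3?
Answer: -30 + 5*√2 ≈ -22.929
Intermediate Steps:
l = ¼ (l = ½ - ⅛*2 = ½ - ¼ = ¼ ≈ 0.25000)
N = 2
I(o) = √o
a(A, u) = 4 + √2 - 3*A (a(A, u) = (-3*A + 4) + √2 = (4 - 3*A) + √2 = 4 + √2 - 3*A)
(-4 + a(h(l, 1), -5))*5 = (-4 + (4 + √2 - 3*2))*5 = (-4 + (4 + √2 - 6))*5 = (-4 + (-2 + √2))*5 = (-6 + √2)*5 = -30 + 5*√2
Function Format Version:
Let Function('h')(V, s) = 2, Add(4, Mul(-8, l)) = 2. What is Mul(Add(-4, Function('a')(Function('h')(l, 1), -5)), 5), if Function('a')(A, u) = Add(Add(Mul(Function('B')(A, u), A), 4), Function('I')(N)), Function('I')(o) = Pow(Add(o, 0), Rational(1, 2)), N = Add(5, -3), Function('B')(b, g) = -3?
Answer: Add(-30, Mul(5, Pow(2, Rational(1, 2)))) ≈ -22.929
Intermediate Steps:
l = Rational(1, 4) (l = Add(Rational(1, 2), Mul(Rational(-1, 8), 2)) = Add(Rational(1, 2), Rational(-1, 4)) = Rational(1, 4) ≈ 0.25000)
N = 2
Function('I')(o) = Pow(o, Rational(1, 2))
Function('a')(A, u) = Add(4, Pow(2, Rational(1, 2)), Mul(-3, A)) (Function('a')(A, u) = Add(Add(Mul(-3, A), 4), Pow(2, Rational(1, 2))) = Add(Add(4, Mul(-3, A)), Pow(2, Rational(1, 2))) = Add(4, Pow(2, Rational(1, 2)), Mul(-3, A)))
Mul(Add(-4, Function('a')(Function('h')(l, 1), -5)), 5) = Mul(Add(-4, Add(4, Pow(2, Rational(1, 2)), Mul(-3, 2))), 5) = Mul(Add(-4, Add(4, Pow(2, Rational(1, 2)), -6)), 5) = Mul(Add(-4, Add(-2, Pow(2, Rational(1, 2)))), 5) = Mul(Add(-6, Pow(2, Rational(1, 2))), 5) = Add(-30, Mul(5, Pow(2, Rational(1, 2))))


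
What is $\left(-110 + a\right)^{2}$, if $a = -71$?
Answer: $32761$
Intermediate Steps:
$\left(-110 + a\right)^{2} = \left(-110 - 71\right)^{2} = \left(-181\right)^{2} = 32761$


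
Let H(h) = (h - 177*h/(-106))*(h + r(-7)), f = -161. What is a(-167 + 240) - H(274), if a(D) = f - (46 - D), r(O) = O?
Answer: -10358959/53 ≈ -1.9545e+5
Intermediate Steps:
a(D) = -207 + D (a(D) = -161 - (46 - D) = -161 + (-46 + D) = -207 + D)
H(h) = 283*h*(-7 + h)/106 (H(h) = (h - 177*h/(-106))*(h - 7) = (h - 177*h*(-1/106))*(-7 + h) = (h + 177*h/106)*(-7 + h) = (283*h/106)*(-7 + h) = 283*h*(-7 + h)/106)
a(-167 + 240) - H(274) = (-207 + (-167 + 240)) - 283*274*(-7 + 274)/106 = (-207 + 73) - 283*274*267/106 = -134 - 1*10351857/53 = -134 - 10351857/53 = -10358959/53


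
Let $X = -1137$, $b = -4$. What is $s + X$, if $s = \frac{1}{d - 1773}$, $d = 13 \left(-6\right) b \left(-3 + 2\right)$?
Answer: $- \frac{2370646}{2085} \approx -1137.0$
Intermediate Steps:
$d = -312$ ($d = 13 \left(-6\right) \left(- 4 \left(-3 + 2\right)\right) = - 78 \left(\left(-4\right) \left(-1\right)\right) = \left(-78\right) 4 = -312$)
$s = - \frac{1}{2085}$ ($s = \frac{1}{-312 - 1773} = \frac{1}{-2085} = - \frac{1}{2085} \approx -0.00047962$)
$s + X = - \frac{1}{2085} - 1137 = - \frac{2370646}{2085}$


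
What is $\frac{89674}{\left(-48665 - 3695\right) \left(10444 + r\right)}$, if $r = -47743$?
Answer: $\frac{44837}{976487820} \approx 4.5917 \cdot 10^{-5}$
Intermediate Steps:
$\frac{89674}{\left(-48665 - 3695\right) \left(10444 + r\right)} = \frac{89674}{\left(-48665 - 3695\right) \left(10444 - 47743\right)} = \frac{89674}{\left(-52360\right) \left(-37299\right)} = \frac{89674}{1952975640} = 89674 \cdot \frac{1}{1952975640} = \frac{44837}{976487820}$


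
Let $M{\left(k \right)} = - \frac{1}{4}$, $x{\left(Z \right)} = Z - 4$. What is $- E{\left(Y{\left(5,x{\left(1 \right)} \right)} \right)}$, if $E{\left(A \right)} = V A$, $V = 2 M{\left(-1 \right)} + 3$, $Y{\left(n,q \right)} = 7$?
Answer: $- \frac{35}{2} \approx -17.5$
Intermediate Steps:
$x{\left(Z \right)} = -4 + Z$
$M{\left(k \right)} = - \frac{1}{4}$ ($M{\left(k \right)} = \left(-1\right) \frac{1}{4} = - \frac{1}{4}$)
$V = \frac{5}{2}$ ($V = 2 \left(- \frac{1}{4}\right) + 3 = - \frac{1}{2} + 3 = \frac{5}{2} \approx 2.5$)
$E{\left(A \right)} = \frac{5 A}{2}$
$- E{\left(Y{\left(5,x{\left(1 \right)} \right)} \right)} = - \frac{5 \cdot 7}{2} = \left(-1\right) \frac{35}{2} = - \frac{35}{2}$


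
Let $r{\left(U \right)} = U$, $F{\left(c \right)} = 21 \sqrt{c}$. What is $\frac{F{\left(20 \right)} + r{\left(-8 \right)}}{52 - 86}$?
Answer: $\frac{4}{17} - \frac{21 \sqrt{5}}{17} \approx -2.5269$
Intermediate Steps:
$\frac{F{\left(20 \right)} + r{\left(-8 \right)}}{52 - 86} = \frac{21 \sqrt{20} - 8}{52 - 86} = \frac{21 \cdot 2 \sqrt{5} - 8}{-34} = \left(42 \sqrt{5} - 8\right) \left(- \frac{1}{34}\right) = \left(-8 + 42 \sqrt{5}\right) \left(- \frac{1}{34}\right) = \frac{4}{17} - \frac{21 \sqrt{5}}{17}$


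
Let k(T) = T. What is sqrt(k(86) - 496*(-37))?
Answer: sqrt(18438) ≈ 135.79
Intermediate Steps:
sqrt(k(86) - 496*(-37)) = sqrt(86 - 496*(-37)) = sqrt(86 + 18352) = sqrt(18438)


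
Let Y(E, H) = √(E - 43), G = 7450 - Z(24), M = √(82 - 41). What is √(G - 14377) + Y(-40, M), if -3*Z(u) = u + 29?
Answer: I*(√83 + 2*√15546/3) ≈ 92.233*I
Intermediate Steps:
Z(u) = -29/3 - u/3 (Z(u) = -(u + 29)/3 = -(29 + u)/3 = -29/3 - u/3)
M = √41 ≈ 6.4031
G = 22403/3 (G = 7450 - (-29/3 - ⅓*24) = 7450 - (-29/3 - 8) = 7450 - 1*(-53/3) = 7450 + 53/3 = 22403/3 ≈ 7467.7)
Y(E, H) = √(-43 + E)
√(G - 14377) + Y(-40, M) = √(22403/3 - 14377) + √(-43 - 40) = √(-20728/3) + √(-83) = 2*I*√15546/3 + I*√83 = I*√83 + 2*I*√15546/3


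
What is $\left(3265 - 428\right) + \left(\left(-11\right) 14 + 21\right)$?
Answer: $2704$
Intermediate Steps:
$\left(3265 - 428\right) + \left(\left(-11\right) 14 + 21\right) = 2837 + \left(-154 + 21\right) = 2837 - 133 = 2704$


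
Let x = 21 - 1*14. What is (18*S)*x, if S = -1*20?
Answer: -2520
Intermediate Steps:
x = 7 (x = 21 - 14 = 7)
S = -20
(18*S)*x = (18*(-20))*7 = -360*7 = -2520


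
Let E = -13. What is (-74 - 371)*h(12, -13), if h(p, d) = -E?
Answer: -5785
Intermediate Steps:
h(p, d) = 13 (h(p, d) = -1*(-13) = 13)
(-74 - 371)*h(12, -13) = (-74 - 371)*13 = -445*13 = -5785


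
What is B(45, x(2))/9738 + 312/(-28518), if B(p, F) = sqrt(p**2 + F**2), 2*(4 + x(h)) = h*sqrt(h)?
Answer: -52/4753 + sqrt(2043 - 8*sqrt(2))/9738 ≈ -0.0063118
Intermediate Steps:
x(h) = -4 + h**(3/2)/2 (x(h) = -4 + (h*sqrt(h))/2 = -4 + h**(3/2)/2)
B(p, F) = sqrt(F**2 + p**2)
B(45, x(2))/9738 + 312/(-28518) = sqrt((-4 + 2**(3/2)/2)**2 + 45**2)/9738 + 312/(-28518) = sqrt((-4 + (2*sqrt(2))/2)**2 + 2025)*(1/9738) + 312*(-1/28518) = sqrt((-4 + sqrt(2))**2 + 2025)*(1/9738) - 52/4753 = sqrt(2025 + (-4 + sqrt(2))**2)*(1/9738) - 52/4753 = sqrt(2025 + (-4 + sqrt(2))**2)/9738 - 52/4753 = -52/4753 + sqrt(2025 + (-4 + sqrt(2))**2)/9738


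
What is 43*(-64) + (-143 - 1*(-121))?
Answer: -2774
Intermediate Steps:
43*(-64) + (-143 - 1*(-121)) = -2752 + (-143 + 121) = -2752 - 22 = -2774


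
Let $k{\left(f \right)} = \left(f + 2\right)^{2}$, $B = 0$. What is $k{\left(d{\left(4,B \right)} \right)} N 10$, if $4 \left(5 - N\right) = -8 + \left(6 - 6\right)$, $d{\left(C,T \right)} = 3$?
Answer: $1750$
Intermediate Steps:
$k{\left(f \right)} = \left(2 + f\right)^{2}$
$N = 7$ ($N = 5 - \frac{-8 + \left(6 - 6\right)}{4} = 5 - \frac{-8 + 0}{4} = 5 - -2 = 5 + 2 = 7$)
$k{\left(d{\left(4,B \right)} \right)} N 10 = \left(2 + 3\right)^{2} \cdot 7 \cdot 10 = 5^{2} \cdot 7 \cdot 10 = 25 \cdot 7 \cdot 10 = 175 \cdot 10 = 1750$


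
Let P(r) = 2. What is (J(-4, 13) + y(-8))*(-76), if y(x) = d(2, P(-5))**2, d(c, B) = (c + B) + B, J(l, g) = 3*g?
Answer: -5700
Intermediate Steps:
d(c, B) = c + 2*B (d(c, B) = (B + c) + B = c + 2*B)
y(x) = 36 (y(x) = (2 + 2*2)**2 = (2 + 4)**2 = 6**2 = 36)
(J(-4, 13) + y(-8))*(-76) = (3*13 + 36)*(-76) = (39 + 36)*(-76) = 75*(-76) = -5700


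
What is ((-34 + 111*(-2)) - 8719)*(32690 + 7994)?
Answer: -365138900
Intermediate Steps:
((-34 + 111*(-2)) - 8719)*(32690 + 7994) = ((-34 - 222) - 8719)*40684 = (-256 - 8719)*40684 = -8975*40684 = -365138900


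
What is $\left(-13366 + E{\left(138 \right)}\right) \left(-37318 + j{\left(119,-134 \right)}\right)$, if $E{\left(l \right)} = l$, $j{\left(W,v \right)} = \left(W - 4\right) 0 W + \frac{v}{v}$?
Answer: $493629276$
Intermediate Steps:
$j{\left(W,v \right)} = 1$ ($j{\left(W,v \right)} = \left(-4 + W\right) 0 W + 1 = 0 W + 1 = 0 + 1 = 1$)
$\left(-13366 + E{\left(138 \right)}\right) \left(-37318 + j{\left(119,-134 \right)}\right) = \left(-13366 + 138\right) \left(-37318 + 1\right) = \left(-13228\right) \left(-37317\right) = 493629276$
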